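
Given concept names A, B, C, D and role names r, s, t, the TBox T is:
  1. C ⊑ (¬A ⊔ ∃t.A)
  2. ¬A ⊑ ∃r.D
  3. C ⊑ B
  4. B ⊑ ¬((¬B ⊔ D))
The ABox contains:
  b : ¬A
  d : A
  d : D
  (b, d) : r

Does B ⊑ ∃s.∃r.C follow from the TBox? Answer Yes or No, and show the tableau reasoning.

No

1. B ⊑ ∃s.∃r.C  ⇔  (B ⊓ ∀s.∀r.¬C) unsat w.r.t. T
   apply at x₀: B⊑¬((¬B ⊔ D))
   open: L(x₀) ⊇ {A, B, ¬C, ¬D, ∀s.∀r.¬C}
2. Hence B ⊑ ∃s.∃r.C: not entailed.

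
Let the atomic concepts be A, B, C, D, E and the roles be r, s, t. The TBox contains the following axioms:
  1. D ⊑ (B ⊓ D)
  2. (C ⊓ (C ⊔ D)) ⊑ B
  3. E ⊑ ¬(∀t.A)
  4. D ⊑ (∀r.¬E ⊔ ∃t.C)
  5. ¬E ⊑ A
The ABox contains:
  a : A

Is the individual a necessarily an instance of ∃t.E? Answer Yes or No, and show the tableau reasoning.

1. a : ∃t.E?  L(a) = {A} ∪ {∀t.¬E}
   open: L(a) ⊇ {A, ¬C, ¬D, ¬E, ∀t.¬E} — a ∉ ∃t.E possible
2. Hence a : ∃t.E: not entailed.

No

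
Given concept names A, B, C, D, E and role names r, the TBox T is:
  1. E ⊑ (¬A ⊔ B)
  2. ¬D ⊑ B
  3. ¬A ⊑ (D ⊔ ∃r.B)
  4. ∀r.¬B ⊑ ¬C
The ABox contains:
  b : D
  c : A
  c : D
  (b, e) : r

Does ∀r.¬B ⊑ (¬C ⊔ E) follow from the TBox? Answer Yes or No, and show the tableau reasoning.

Yes

1. ∀r.¬B ⊑ (¬C ⊔ E)  ⇔  (∀r.¬B ⊓ (C ⊓ ¬E)) unsat w.r.t. T
   all branches close; clash {C, ¬C} at x₀
2. Hence ∀r.¬B ⊑ (¬C ⊔ E): entailed.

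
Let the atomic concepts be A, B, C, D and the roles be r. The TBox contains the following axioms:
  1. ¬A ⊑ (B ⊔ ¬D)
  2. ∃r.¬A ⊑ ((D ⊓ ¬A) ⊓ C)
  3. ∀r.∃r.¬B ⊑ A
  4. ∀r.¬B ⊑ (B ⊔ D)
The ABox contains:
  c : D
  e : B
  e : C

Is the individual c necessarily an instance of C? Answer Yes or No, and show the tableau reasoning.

1. c : C?  L(c) = {D} ∪ {¬C}
   open: L(c) ⊇ {A, D, ¬C, ∀r.A, ∃r.B} (+ ∃-successors) — c ∉ C possible
2. Hence c : C: not entailed.

No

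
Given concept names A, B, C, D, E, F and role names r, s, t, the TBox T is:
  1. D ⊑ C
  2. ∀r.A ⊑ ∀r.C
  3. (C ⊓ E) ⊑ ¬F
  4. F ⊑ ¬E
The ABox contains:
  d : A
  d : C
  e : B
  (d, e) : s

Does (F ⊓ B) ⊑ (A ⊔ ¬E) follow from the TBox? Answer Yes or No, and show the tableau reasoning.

1. (F ⊓ B) ⊑ (A ⊔ ¬E)  ⇔  ((F ⊓ B) ⊓ (¬A ⊓ E)) unsat w.r.t. T
   all branches close; clash {E, ¬E} at x₀
2. Hence (F ⊓ B) ⊑ (A ⊔ ¬E): entailed.

Yes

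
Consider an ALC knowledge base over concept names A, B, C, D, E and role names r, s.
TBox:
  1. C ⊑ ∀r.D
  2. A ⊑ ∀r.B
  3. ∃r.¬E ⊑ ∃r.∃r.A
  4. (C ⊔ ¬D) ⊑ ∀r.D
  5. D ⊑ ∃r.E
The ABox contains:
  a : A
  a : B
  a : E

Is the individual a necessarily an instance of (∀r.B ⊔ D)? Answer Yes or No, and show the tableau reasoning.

1. a : (∀r.B ⊔ D)?  L(a) = {A, B, E} ∪ {(∃r.¬B ⊓ ¬D)}
   clash {B, ¬B} at an ∃-successor — a ∈ (∀r.B ⊔ D)
2. Hence a : (∀r.B ⊔ D): entailed.

Yes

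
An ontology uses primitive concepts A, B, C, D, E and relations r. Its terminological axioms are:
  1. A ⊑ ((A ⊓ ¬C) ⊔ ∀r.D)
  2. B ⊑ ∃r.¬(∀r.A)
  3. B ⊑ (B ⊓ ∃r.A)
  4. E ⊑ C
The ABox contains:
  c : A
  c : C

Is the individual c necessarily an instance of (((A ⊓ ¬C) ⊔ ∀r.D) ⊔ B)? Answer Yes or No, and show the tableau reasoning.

1. c : (((A ⊓ ¬C) ⊔ ∀r.D) ⊔ B)?  L(c) = {A, C} ∪ {(((¬A ⊔ C) ⊓ ∃r.¬D) ⊓ ¬B)}
   clash {D, ¬D} at an ∃-successor — c ∈ (((A ⊓ ¬C) ⊔ ∀r.D) ⊔ B)
2. Hence c : (((A ⊓ ¬C) ⊔ ∀r.D) ⊔ B): entailed.

Yes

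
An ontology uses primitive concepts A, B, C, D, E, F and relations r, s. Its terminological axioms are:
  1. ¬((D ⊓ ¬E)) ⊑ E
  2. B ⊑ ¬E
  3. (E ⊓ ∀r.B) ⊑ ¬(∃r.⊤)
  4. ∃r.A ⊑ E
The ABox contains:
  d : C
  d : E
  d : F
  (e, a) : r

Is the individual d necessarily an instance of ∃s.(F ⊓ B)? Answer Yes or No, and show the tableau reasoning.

1. d : ∃s.(F ⊓ B)?  L(d) = {C, E, F} ∪ {∀s.(¬F ⊔ ¬B)}
   open: L(d) ⊇ {C, E, F, ¬B, ∀s.(¬F ⊔ ¬B), …} (+ ∃-successors) — d ∉ ∃s.(F ⊓ B) possible
2. Hence d : ∃s.(F ⊓ B): not entailed.

No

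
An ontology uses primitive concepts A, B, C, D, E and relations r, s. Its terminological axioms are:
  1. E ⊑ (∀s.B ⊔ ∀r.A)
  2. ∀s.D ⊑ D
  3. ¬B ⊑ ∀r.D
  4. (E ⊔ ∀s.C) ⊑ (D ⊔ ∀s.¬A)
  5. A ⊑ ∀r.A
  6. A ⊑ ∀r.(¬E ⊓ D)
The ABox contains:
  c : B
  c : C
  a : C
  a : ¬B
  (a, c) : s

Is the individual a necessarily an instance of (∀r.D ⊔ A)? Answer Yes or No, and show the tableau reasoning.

Yes

1. a : (∀r.D ⊔ A)?  L(a) = {C, ¬B} ∪ {(∃r.¬D ⊓ ¬A)}
   clash {D, ¬D} at an ∃-successor — a ∈ (∀r.D ⊔ A)
2. Hence a : (∀r.D ⊔ A): entailed.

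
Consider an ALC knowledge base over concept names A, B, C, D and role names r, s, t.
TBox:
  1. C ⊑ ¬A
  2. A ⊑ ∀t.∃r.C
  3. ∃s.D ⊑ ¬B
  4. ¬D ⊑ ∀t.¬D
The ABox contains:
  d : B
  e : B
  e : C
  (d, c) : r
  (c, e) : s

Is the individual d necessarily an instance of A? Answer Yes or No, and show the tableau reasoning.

No

1. d : A?  L(d) = {B} ∪ {¬A}
   open: L(d) ⊇ {B, D, ¬A, ∀s.¬D} — d ∉ A possible
2. Hence d : A: not entailed.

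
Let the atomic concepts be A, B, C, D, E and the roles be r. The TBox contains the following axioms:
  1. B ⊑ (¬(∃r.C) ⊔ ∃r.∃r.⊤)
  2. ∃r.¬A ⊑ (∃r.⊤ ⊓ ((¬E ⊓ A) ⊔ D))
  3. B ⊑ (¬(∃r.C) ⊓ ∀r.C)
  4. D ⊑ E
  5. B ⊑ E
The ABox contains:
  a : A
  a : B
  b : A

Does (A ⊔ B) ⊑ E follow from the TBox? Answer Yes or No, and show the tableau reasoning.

1. (A ⊔ B) ⊑ E  ⇔  ((A ⊔ B) ⊓ ¬E) unsat w.r.t. T
   open: L(x₀) ⊇ {A, ¬B, ¬D, ¬E, ∀r.A}
2. Hence (A ⊔ B) ⊑ E: not entailed.

No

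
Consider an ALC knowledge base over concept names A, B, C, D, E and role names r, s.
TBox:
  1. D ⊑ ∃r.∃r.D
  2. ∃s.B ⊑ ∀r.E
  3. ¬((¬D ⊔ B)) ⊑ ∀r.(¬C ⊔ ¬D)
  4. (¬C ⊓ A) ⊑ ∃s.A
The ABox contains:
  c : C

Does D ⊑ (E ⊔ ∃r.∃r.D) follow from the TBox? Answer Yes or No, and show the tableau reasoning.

Yes

1. D ⊑ (E ⊔ ∃r.∃r.D)  ⇔  (D ⊓ (¬E ⊓ ∀r.∀r.¬D)) unsat w.r.t. T
   all branches close; clash {D, ¬D} at an ∃-successor
2. Hence D ⊑ (E ⊔ ∃r.∃r.D): entailed.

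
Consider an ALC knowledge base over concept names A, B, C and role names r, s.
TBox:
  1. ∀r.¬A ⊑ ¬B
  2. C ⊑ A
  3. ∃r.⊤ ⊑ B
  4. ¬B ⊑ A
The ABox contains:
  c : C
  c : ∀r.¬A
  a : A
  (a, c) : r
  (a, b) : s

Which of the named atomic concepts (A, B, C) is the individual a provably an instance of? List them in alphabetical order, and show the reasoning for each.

1. a : A?  L(a) = {A} ∪ {¬A}
   clash {A, ¬A} at a — a ∈ A
2. a : B?  L(a) = {A} ∪ {¬B}
   clash {B, ¬B} at a — a ∈ B
3. a : C?  L(a) = {A} ∪ {¬C}
   open: L(a) ⊇ {A, B, ¬C, ∃r.A} (+ ∃-successors) — a ∉ C possible
4. Entailed for a: {A, B}

{A, B}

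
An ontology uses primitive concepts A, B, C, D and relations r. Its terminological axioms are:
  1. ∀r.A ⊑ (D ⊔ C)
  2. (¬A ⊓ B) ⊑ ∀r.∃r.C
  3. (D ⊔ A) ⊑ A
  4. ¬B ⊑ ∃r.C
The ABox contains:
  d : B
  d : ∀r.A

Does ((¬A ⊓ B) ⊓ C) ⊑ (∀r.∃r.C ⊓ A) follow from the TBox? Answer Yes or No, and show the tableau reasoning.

1. ((¬A ⊓ B) ⊓ C) ⊑ (∀r.∃r.C ⊓ A)  ⇔  (((¬A ⊓ B) ⊓ C) ⊓ (∃r.∀r.¬C ⊔ ¬A)) unsat w.r.t. T
   apply at x₀: (¬A ⊓ B)⊑∀r.∃r.C
   open: L(x₀) ⊇ {B, C, ¬A, ¬D, ∀r.∃r.C, …} (+ ∃-successors)
2. Hence ((¬A ⊓ B) ⊓ C) ⊑ (∀r.∃r.C ⊓ A): not entailed.

No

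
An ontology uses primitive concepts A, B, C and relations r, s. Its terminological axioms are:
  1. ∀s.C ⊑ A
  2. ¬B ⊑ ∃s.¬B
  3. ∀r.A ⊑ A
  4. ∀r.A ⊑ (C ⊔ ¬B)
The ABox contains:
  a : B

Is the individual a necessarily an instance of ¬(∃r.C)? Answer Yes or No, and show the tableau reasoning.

1. a : ¬(∃r.C)?  L(a) = {B} ∪ {∃r.C}
   open: L(a) ⊇ {B, ∃r.C, ∃r.¬A, ∃s.¬C} (+ ∃-successors) — a ∉ ¬(∃r.C) possible
2. Hence a : ¬(∃r.C): not entailed.

No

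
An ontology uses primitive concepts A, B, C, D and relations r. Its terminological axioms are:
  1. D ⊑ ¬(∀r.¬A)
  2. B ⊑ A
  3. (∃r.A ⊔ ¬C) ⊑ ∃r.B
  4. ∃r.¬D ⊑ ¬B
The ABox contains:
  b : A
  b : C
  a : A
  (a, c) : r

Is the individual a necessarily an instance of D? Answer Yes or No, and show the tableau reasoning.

No

1. a : D?  L(a) = {A} ∪ {¬D}
   open: L(a) ⊇ {A, C, ¬D, ∀r.D, ∀r.¬A} — a ∉ D possible
2. Hence a : D: not entailed.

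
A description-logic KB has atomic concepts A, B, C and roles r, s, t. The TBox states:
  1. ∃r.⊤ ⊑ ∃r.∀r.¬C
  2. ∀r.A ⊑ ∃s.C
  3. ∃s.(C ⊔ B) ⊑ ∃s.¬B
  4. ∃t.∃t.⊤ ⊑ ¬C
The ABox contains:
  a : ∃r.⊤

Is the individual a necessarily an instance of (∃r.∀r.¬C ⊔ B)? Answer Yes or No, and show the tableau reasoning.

Yes

1. a : (∃r.∀r.¬C ⊔ B)?  L(a) = {∃r.⊤} ∪ {(∀r.∃r.C ⊓ ¬B)}
   clash {C, ¬C} at an ∃-successor — a ∈ (∃r.∀r.¬C ⊔ B)
2. Hence a : (∃r.∀r.¬C ⊔ B): entailed.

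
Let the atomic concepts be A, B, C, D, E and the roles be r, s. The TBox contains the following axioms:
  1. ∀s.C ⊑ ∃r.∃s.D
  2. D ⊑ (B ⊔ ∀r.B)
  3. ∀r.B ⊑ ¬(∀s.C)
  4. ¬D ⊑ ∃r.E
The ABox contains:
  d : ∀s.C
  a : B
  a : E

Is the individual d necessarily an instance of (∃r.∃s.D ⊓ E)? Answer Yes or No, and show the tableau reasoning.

1. d : (∃r.∃s.D ⊓ E)?  L(d) = {∀s.C} ∪ {(∀r.∀s.¬D ⊔ ¬E)}
   apply at d: ∀s.C⊑∃r.∃s.D
   open: L(d) ⊇ {B, D, ¬E, ∀s.C, ∃r.¬B, …} (+ ∃-successors) — d ∉ (∃r.∃s.D ⊓ E) possible
2. Hence d : (∃r.∃s.D ⊓ E): not entailed.

No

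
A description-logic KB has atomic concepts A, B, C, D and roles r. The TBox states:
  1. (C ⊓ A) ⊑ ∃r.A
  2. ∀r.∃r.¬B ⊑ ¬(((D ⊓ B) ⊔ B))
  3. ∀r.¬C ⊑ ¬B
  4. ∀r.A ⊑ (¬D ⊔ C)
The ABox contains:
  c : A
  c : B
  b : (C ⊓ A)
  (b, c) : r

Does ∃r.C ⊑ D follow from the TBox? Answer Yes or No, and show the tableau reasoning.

1. ∃r.C ⊑ D  ⇔  (∃r.C ⊓ ¬D) unsat w.r.t. T
   open: L(x₀) ⊇ {¬C, ¬D, ∃r.C, ∃r.¬A, ∃r.∀r.B} (+ ∃-successors)
2. Hence ∃r.C ⊑ D: not entailed.

No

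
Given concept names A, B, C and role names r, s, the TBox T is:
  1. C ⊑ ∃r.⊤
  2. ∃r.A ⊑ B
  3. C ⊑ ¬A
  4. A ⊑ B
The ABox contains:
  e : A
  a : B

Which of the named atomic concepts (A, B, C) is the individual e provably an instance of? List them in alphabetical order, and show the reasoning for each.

{A, B}

1. e : A?  L(e) = {A} ∪ {¬A}
   clash {A, ¬A} at e — e ∈ A
2. e : B?  L(e) = {A} ∪ {¬B}
   clash {B, ¬B} at e — e ∈ B
3. e : C?  L(e) = {A} ∪ {¬C}
   apply at e: A⊑B
   open: L(e) ⊇ {A, B, ¬C} — e ∉ C possible
4. Entailed for e: {A, B}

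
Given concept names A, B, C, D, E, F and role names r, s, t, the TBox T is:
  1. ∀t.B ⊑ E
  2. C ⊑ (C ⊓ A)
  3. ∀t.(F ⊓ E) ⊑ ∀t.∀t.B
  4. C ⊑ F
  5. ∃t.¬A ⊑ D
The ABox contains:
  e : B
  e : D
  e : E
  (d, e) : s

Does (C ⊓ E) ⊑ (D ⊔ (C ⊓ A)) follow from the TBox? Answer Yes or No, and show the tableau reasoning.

1. (C ⊓ E) ⊑ (D ⊔ (C ⊓ A))  ⇔  ((C ⊓ E) ⊓ (¬D ⊓ (¬C ⊔ ¬A))) unsat w.r.t. T
   all branches close; clash {A, ¬A} at x₀
2. Hence (C ⊓ E) ⊑ (D ⊔ (C ⊓ A)): entailed.

Yes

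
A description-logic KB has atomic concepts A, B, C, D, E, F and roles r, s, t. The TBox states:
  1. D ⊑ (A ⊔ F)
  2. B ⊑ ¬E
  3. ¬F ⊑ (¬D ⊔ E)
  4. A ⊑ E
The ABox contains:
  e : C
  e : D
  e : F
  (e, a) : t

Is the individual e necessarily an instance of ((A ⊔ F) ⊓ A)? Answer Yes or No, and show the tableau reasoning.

No

1. e : ((A ⊔ F) ⊓ A)?  L(e) = {C, D, F} ∪ {((¬A ⊓ ¬F) ⊔ ¬A)}
   apply at e: D⊑(A ⊔ F)
   open: L(e) ⊇ {C, D, F, ¬A, ¬B} — e ∉ ((A ⊔ F) ⊓ A) possible
2. Hence e : ((A ⊔ F) ⊓ A): not entailed.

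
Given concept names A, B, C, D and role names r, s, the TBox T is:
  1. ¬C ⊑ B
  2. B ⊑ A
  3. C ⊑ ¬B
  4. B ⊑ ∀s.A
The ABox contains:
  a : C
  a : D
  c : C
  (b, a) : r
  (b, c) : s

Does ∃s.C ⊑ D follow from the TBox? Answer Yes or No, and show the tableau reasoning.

No

1. ∃s.C ⊑ D  ⇔  (∃s.C ⊓ ¬D) unsat w.r.t. T
   open: L(x₀) ⊇ {C, ¬B, ¬D, ∃s.C} (+ ∃-successors)
2. Hence ∃s.C ⊑ D: not entailed.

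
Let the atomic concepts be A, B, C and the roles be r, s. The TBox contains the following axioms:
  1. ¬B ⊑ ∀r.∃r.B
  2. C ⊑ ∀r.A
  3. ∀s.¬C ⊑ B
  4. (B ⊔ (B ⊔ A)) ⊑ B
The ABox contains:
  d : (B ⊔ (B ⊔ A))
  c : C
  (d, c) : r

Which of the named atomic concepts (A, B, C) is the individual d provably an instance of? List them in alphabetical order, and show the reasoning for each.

{B}

1. d : A?  L(d) = {(B ⊔ (B ⊔ A))} ∪ {¬A}
   apply at d: (B ⊔ (B ⊔ A))⊑B
   open: L(d) ⊇ {B, ¬A, ¬C} — d ∉ A possible
2. d : B?  L(d) = {(B ⊔ (B ⊔ A))} ∪ {¬B}
   clash {B, ¬B} at d — d ∈ B
3. d : C?  L(d) = {(B ⊔ (B ⊔ A))} ∪ {¬C}
   apply at d: (B ⊔ (B ⊔ A))⊑B
   open: L(d) ⊇ {B, ¬C} — d ∉ C possible
4. Entailed for d: {B}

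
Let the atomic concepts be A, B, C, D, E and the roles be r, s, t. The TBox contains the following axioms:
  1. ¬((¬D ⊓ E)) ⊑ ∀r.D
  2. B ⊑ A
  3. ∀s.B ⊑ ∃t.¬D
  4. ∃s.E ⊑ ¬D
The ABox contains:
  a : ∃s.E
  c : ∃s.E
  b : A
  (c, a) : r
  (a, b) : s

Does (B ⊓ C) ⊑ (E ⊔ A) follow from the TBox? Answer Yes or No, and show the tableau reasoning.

1. (B ⊓ C) ⊑ (E ⊔ A)  ⇔  ((B ⊓ C) ⊓ (¬E ⊓ ¬A)) unsat w.r.t. T
   all branches close; clash {A, ¬A} at x₀
2. Hence (B ⊓ C) ⊑ (E ⊔ A): entailed.

Yes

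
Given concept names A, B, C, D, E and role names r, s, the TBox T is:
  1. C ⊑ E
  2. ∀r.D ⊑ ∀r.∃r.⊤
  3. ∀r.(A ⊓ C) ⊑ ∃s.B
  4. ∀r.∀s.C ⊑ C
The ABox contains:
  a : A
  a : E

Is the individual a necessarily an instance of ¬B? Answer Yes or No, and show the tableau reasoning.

1. a : ¬B?  L(a) = {A, E} ∪ {B}
   open: L(a) ⊇ {A, B, E, ∃r.(¬A ⊔ ¬C), ∃r.¬D, …} (+ ∃-successors) — a ∉ ¬B possible
2. Hence a : ¬B: not entailed.

No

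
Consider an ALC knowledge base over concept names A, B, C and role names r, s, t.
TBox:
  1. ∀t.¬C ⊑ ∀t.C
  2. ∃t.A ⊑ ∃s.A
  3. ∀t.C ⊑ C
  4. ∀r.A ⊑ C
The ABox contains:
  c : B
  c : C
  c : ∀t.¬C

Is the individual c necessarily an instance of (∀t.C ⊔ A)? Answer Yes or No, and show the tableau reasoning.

Yes

1. c : (∀t.C ⊔ A)?  L(c) = {B, C, ∀t.¬C} ∪ {(∃t.¬C ⊓ ¬A)}
   clash {C, ¬C} at an ∃-successor — c ∈ (∀t.C ⊔ A)
2. Hence c : (∀t.C ⊔ A): entailed.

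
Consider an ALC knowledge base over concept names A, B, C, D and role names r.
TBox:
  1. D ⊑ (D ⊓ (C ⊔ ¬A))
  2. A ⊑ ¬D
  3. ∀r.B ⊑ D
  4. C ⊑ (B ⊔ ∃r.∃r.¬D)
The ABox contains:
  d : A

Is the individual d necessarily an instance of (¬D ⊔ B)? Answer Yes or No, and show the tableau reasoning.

1. d : (¬D ⊔ B)?  L(d) = {A} ∪ {(D ⊓ ¬B)}
   clash {D, ¬D} at d — d ∈ (¬D ⊔ B)
2. Hence d : (¬D ⊔ B): entailed.

Yes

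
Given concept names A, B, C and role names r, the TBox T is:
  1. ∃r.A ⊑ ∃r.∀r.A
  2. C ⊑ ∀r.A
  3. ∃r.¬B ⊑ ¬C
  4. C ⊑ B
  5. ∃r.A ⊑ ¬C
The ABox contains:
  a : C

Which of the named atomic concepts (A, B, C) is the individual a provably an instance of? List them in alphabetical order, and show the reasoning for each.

{B, C}

1. a : A?  L(a) = {C} ∪ {¬A}
   apply at a: C⊑∀r.A; C⊑B
   open: L(a) ⊇ {B, C, ¬A, ∀r.A, ∀r.B, …} — a ∉ A possible
2. a : B?  L(a) = {C} ∪ {¬B}
   clash {B, ¬B} at a — a ∈ B
3. a : C?  L(a) = {C} ∪ {¬C}
   clash {C, ¬C} at a — a ∈ C
4. Entailed for a: {B, C}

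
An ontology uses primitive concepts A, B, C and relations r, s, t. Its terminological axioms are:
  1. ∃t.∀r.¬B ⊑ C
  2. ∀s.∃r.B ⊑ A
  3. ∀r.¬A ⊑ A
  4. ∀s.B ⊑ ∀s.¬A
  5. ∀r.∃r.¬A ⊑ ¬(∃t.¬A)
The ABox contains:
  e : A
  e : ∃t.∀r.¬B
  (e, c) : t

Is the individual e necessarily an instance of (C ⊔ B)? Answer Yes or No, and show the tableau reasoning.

1. e : (C ⊔ B)?  L(e) = {A, ∃t.∀r.¬B} ∪ {(¬C ⊓ ¬B)}
   clash {C, ¬C} at e — e ∈ (C ⊔ B)
2. Hence e : (C ⊔ B): entailed.

Yes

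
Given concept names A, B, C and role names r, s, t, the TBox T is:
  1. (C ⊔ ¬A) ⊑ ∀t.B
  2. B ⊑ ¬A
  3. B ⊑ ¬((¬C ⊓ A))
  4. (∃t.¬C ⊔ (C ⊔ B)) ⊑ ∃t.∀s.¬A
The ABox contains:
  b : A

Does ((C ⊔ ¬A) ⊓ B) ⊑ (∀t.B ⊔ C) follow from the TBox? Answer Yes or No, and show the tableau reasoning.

1. ((C ⊔ ¬A) ⊓ B) ⊑ (∀t.B ⊔ C)  ⇔  (((C ⊔ ¬A) ⊓ B) ⊓ (∃t.¬B ⊓ ¬C)) unsat w.r.t. T
   all branches close; clash {B, ¬B} at an ∃-successor
2. Hence ((C ⊔ ¬A) ⊓ B) ⊑ (∀t.B ⊔ C): entailed.

Yes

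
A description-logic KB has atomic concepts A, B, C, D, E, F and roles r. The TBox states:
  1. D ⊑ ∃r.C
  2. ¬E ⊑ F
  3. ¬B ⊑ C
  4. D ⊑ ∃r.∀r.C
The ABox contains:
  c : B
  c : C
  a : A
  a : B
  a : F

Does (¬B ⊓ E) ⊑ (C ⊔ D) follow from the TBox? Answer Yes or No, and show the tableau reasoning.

1. (¬B ⊓ E) ⊑ (C ⊔ D)  ⇔  ((¬B ⊓ E) ⊓ (¬C ⊓ ¬D)) unsat w.r.t. T
   all branches close; clash {C, ¬C} at x₀
2. Hence (¬B ⊓ E) ⊑ (C ⊔ D): entailed.

Yes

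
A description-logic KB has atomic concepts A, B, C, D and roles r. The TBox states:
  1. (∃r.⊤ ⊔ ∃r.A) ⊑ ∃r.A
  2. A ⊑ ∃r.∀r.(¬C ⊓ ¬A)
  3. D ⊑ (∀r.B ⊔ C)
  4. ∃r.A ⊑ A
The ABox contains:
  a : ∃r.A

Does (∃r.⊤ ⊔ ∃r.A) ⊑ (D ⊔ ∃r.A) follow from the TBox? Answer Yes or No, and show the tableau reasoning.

1. (∃r.⊤ ⊔ ∃r.A) ⊑ (D ⊔ ∃r.A)  ⇔  ((∃r.⊤ ⊔ ∃r.A) ⊓ (¬D ⊓ ∀r.¬A)) unsat w.r.t. T
   all branches close; clash {A, ¬A} at an ∃-successor
2. Hence (∃r.⊤ ⊔ ∃r.A) ⊑ (D ⊔ ∃r.A): entailed.

Yes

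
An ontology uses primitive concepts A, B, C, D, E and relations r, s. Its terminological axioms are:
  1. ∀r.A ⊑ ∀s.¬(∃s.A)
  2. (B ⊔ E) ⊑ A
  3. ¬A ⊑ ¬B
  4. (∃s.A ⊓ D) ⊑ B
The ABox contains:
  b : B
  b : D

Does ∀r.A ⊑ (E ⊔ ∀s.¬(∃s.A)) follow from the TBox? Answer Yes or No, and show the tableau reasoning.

1. ∀r.A ⊑ (E ⊔ ∀s.¬(∃s.A))  ⇔  (∀r.A ⊓ (¬E ⊓ ∃s.∃s.A)) unsat w.r.t. T
   all branches close; clash {B, ¬B} at x₀
2. Hence ∀r.A ⊑ (E ⊔ ∀s.¬(∃s.A)): entailed.

Yes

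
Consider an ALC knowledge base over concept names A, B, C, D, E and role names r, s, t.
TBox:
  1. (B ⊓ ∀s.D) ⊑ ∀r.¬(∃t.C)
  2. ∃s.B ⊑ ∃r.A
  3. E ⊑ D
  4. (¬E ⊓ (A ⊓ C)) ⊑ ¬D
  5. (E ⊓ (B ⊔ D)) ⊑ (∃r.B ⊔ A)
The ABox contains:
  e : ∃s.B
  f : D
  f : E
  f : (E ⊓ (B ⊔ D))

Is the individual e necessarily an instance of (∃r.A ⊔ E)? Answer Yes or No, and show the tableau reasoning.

Yes

1. e : (∃r.A ⊔ E)?  L(e) = {∃s.B} ∪ {(∀r.¬A ⊓ ¬E)}
   clash {A, ¬A} at an ∃-successor — e ∈ (∃r.A ⊔ E)
2. Hence e : (∃r.A ⊔ E): entailed.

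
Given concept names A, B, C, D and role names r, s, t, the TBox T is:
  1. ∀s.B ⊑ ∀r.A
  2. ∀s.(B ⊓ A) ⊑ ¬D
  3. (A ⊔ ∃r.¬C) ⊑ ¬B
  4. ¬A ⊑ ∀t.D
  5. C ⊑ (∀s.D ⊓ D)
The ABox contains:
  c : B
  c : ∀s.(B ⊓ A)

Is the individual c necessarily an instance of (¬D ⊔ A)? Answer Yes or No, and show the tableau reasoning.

Yes

1. c : (¬D ⊔ A)?  L(c) = {B, ∀s.(B ⊓ A)} ∪ {(D ⊓ ¬A)}
   clash {B, ¬B} at c — c ∈ (¬D ⊔ A)
2. Hence c : (¬D ⊔ A): entailed.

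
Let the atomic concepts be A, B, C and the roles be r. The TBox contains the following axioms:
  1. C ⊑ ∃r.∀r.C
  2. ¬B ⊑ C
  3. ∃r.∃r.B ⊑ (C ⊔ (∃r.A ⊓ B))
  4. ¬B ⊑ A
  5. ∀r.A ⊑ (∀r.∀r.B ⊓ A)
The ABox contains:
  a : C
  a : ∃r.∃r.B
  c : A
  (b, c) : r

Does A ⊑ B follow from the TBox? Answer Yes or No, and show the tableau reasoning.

No

1. A ⊑ B  ⇔  (A ⊓ ¬B) unsat w.r.t. T
   apply at x₀: ¬B⊑C
   open: L(x₀) ⊇ {A, C, ¬B, ∀r.∀r.B, ∀r.∀r.¬B, …} (+ ∃-successors)
2. Hence A ⊑ B: not entailed.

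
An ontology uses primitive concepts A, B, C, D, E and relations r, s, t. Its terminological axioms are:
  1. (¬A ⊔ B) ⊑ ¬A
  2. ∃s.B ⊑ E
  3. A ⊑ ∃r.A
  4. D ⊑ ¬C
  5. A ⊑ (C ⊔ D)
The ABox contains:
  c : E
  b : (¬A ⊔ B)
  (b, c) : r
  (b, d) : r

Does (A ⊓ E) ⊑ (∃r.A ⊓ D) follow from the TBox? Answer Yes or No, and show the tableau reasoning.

No

1. (A ⊓ E) ⊑ (∃r.A ⊓ D)  ⇔  ((A ⊓ E) ⊓ (∀r.¬A ⊔ ¬D)) unsat w.r.t. T
   apply at x₀: A⊑∃r.A; A⊑(C ⊔ D)
   open: L(x₀) ⊇ {A, C, E, ¬B, ¬D, …} (+ ∃-successors)
2. Hence (A ⊓ E) ⊑ (∃r.A ⊓ D): not entailed.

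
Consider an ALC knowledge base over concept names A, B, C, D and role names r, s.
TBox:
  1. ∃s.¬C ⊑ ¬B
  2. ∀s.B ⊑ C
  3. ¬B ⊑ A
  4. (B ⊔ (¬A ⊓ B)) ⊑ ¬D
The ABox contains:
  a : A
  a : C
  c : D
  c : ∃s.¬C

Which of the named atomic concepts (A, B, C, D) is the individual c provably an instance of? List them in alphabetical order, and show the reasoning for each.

1. c : A?  L(c) = {D, ∃s.¬C} ∪ {¬A}
   clash {A, ¬A} at c — c ∈ A
2. c : B?  L(c) = {D, ∃s.¬C} ∪ {¬B}
   apply at c: ¬B⊑A
   open: L(c) ⊇ {A, D, ¬B, ∃s.¬B, ∃s.¬C} (+ ∃-successors) — c ∉ B possible
3. c : C?  L(c) = {D, ∃s.¬C} ∪ {¬C}
   apply at c: ∃s.¬C⊑¬B
   open: L(c) ⊇ {A, D, ¬B, ¬C, ∃s.¬B, …} (+ ∃-successors) — c ∉ C possible
4. c : D?  L(c) = {D, ∃s.¬C} ∪ {¬D}
   clash {D, ¬D} at c — c ∈ D
5. Entailed for c: {A, D}

{A, D}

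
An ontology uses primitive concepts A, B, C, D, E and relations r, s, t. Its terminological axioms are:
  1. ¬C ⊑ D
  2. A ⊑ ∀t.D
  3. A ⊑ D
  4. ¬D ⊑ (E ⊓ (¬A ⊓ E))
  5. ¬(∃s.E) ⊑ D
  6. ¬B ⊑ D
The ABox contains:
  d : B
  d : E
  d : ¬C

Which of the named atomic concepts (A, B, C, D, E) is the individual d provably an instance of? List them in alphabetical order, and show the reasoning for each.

1. d : A?  L(d) = {B, E, ¬C} ∪ {¬A}
   apply at d: ¬C⊑D
   open: L(d) ⊇ {B, D, E, ¬A, ¬C} — d ∉ A possible
2. d : B?  L(d) = {B, E, ¬C} ∪ {¬B}
   clash {B, ¬B} at d — d ∈ B
3. d : C?  L(d) = {B, E, ¬C} ∪ {¬C}
   apply at d: ¬C⊑D
   open: L(d) ⊇ {B, D, E, ¬A, ¬C} — d ∉ C possible
4. d : D?  L(d) = {B, E, ¬C} ∪ {¬D}
   clash {D, ¬D} at d — d ∈ D
5. d : E?  L(d) = {B, E, ¬C} ∪ {¬E}
   clash {E, ¬E} at d — d ∈ E
6. Entailed for d: {B, D, E}

{B, D, E}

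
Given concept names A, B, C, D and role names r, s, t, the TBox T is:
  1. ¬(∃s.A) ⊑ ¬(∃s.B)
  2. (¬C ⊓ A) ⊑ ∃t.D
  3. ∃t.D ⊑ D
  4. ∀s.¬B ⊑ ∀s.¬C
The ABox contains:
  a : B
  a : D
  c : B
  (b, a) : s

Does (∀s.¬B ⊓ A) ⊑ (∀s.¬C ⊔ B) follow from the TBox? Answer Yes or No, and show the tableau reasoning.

Yes

1. (∀s.¬B ⊓ A) ⊑ (∀s.¬C ⊔ B)  ⇔  ((∀s.¬B ⊓ A) ⊓ (∃s.C ⊓ ¬B)) unsat w.r.t. T
   all branches close; clash {C, ¬C} at an ∃-successor
2. Hence (∀s.¬B ⊓ A) ⊑ (∀s.¬C ⊔ B): entailed.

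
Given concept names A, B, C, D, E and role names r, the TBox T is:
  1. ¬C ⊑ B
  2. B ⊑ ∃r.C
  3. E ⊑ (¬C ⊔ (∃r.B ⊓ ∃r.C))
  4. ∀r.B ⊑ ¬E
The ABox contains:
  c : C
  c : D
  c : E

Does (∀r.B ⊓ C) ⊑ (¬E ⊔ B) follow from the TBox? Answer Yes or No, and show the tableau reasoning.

1. (∀r.B ⊓ C) ⊑ (¬E ⊔ B)  ⇔  ((∀r.B ⊓ C) ⊓ (E ⊓ ¬B)) unsat w.r.t. T
   all branches close; clash {E, ¬E} at x₀
2. Hence (∀r.B ⊓ C) ⊑ (¬E ⊔ B): entailed.

Yes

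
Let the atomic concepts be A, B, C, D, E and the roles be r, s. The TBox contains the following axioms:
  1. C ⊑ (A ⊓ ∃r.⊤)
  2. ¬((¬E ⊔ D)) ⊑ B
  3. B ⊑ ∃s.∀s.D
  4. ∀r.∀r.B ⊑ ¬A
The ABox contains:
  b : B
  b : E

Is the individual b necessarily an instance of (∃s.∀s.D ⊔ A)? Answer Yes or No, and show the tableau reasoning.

1. b : (∃s.∀s.D ⊔ A)?  L(b) = {B, E} ∪ {(∀s.∃s.¬D ⊓ ¬A)}
   clash {A, ¬A} at b — b ∈ (∃s.∀s.D ⊔ A)
2. Hence b : (∃s.∀s.D ⊔ A): entailed.

Yes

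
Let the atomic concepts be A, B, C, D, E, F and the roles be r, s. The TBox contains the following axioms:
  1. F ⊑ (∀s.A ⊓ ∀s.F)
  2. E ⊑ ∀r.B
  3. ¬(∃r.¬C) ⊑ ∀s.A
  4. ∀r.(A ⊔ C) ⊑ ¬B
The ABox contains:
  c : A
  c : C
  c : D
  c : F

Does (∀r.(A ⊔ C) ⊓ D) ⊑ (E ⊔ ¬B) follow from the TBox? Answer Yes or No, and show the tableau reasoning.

Yes

1. (∀r.(A ⊔ C) ⊓ D) ⊑ (E ⊔ ¬B)  ⇔  ((∀r.(A ⊔ C) ⊓ D) ⊓ (¬E ⊓ B)) unsat w.r.t. T
   all branches close; clash {B, ¬B} at x₀
2. Hence (∀r.(A ⊔ C) ⊓ D) ⊑ (E ⊔ ¬B): entailed.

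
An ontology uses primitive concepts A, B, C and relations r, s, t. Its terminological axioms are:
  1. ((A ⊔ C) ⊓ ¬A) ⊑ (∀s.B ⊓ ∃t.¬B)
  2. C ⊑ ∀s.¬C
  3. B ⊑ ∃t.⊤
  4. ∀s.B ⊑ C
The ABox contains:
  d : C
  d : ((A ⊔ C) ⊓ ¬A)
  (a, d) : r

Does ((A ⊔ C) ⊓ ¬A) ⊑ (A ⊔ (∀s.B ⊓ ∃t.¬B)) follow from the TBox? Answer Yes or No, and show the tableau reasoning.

Yes

1. ((A ⊔ C) ⊓ ¬A) ⊑ (A ⊔ (∀s.B ⊓ ∃t.¬B))  ⇔  (((A ⊔ C) ⊓ ¬A) ⊓ (¬A ⊓ (∃s.¬B ⊔ ∀t.B))) unsat w.r.t. T
   all branches close; clash {B, ¬B} at an ∃-successor
2. Hence ((A ⊔ C) ⊓ ¬A) ⊑ (A ⊔ (∀s.B ⊓ ∃t.¬B)): entailed.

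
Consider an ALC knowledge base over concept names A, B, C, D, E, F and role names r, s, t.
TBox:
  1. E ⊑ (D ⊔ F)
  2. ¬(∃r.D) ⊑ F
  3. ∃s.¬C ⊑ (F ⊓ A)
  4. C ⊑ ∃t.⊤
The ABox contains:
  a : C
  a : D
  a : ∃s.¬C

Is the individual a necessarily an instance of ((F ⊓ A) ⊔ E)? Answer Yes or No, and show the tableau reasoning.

Yes

1. a : ((F ⊓ A) ⊔ E)?  L(a) = {C, D, ∃s.¬C} ∪ {((¬F ⊔ ¬A) ⊓ ¬E)}
   clash {A, ¬A} at a — a ∈ ((F ⊓ A) ⊔ E)
2. Hence a : ((F ⊓ A) ⊔ E): entailed.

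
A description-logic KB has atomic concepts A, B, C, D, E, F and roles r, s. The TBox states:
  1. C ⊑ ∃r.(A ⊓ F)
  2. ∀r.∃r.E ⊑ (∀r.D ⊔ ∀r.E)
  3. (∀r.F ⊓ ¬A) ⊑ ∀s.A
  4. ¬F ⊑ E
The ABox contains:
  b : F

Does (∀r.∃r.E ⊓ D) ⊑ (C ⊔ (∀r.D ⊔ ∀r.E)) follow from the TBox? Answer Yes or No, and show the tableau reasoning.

Yes

1. (∀r.∃r.E ⊓ D) ⊑ (C ⊔ (∀r.D ⊔ ∀r.E))  ⇔  ((∀r.∃r.E ⊓ D) ⊓ (¬C ⊓ (∃r.¬D ⊓ ∃r.¬E))) unsat w.r.t. T
   all branches close; clash {E, ¬E} at an ∃-successor
2. Hence (∀r.∃r.E ⊓ D) ⊑ (C ⊔ (∀r.D ⊔ ∀r.E)): entailed.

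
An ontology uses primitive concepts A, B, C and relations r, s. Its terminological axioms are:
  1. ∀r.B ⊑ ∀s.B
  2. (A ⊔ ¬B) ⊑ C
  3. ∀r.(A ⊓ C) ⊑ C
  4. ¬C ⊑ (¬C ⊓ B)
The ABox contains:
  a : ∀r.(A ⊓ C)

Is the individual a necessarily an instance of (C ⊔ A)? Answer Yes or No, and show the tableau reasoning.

1. a : (C ⊔ A)?  L(a) = {∀r.(A ⊓ C)} ∪ {(¬C ⊓ ¬A)}
   clash {C, ¬C} at a — a ∈ (C ⊔ A)
2. Hence a : (C ⊔ A): entailed.

Yes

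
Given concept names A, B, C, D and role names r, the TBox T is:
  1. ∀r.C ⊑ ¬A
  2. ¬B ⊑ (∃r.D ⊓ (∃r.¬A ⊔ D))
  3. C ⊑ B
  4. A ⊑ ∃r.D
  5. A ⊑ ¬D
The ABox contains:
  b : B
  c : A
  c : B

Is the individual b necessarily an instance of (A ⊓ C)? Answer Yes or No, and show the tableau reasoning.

No

1. b : (A ⊓ C)?  L(b) = {B} ∪ {(¬A ⊔ ¬C)}
   open: L(b) ⊇ {B, ¬A} — b ∉ (A ⊓ C) possible
2. Hence b : (A ⊓ C): not entailed.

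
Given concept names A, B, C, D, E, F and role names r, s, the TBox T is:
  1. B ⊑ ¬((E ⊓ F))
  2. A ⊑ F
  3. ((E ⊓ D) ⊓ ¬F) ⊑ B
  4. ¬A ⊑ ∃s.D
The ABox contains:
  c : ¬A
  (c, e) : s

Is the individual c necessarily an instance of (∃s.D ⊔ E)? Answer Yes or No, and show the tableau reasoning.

1. c : (∃s.D ⊔ E)?  L(c) = {¬A} ∪ {(∀s.¬D ⊓ ¬E)}
   clash {D, ¬D} at an ∃-successor — c ∈ (∃s.D ⊔ E)
2. Hence c : (∃s.D ⊔ E): entailed.

Yes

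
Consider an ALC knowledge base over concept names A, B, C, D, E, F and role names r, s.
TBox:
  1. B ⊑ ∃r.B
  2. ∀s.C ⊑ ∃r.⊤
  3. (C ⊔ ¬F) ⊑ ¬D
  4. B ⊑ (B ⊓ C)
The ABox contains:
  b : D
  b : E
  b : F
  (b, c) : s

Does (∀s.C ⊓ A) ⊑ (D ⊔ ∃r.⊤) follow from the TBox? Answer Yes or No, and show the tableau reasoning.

1. (∀s.C ⊓ A) ⊑ (D ⊔ ∃r.⊤)  ⇔  ((∀s.C ⊓ A) ⊓ (¬D ⊓ ∀r.⊥)) unsat w.r.t. T
   all branches close; clash ⊥ at an ∃-successor
2. Hence (∀s.C ⊓ A) ⊑ (D ⊔ ∃r.⊤): entailed.

Yes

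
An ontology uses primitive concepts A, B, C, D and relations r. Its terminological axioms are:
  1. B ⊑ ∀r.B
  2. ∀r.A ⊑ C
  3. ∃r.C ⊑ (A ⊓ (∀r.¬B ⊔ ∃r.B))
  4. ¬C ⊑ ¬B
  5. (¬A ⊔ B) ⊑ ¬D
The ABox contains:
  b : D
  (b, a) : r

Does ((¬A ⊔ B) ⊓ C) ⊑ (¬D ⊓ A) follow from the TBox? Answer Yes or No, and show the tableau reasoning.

1. ((¬A ⊔ B) ⊓ C) ⊑ (¬D ⊓ A)  ⇔  (((¬A ⊔ B) ⊓ C) ⊓ (D ⊔ ¬A)) unsat w.r.t. T
   apply at x₀: (¬A ⊔ B)⊑¬D
   open: L(x₀) ⊇ {C, ¬A, ¬B, ¬D, ∀r.¬C}
2. Hence ((¬A ⊔ B) ⊓ C) ⊑ (¬D ⊓ A): not entailed.

No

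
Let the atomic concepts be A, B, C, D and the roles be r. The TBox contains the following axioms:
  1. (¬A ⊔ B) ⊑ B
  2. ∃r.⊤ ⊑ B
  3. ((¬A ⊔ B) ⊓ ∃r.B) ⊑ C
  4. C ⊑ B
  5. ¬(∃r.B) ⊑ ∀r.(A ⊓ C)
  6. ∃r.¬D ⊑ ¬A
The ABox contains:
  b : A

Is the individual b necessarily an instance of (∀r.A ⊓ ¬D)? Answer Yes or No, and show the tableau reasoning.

1. b : (∀r.A ⊓ ¬D)?  L(b) = {A} ∪ {(∃r.¬A ⊔ D)}
   open: L(b) ⊇ {A, D, ¬B, ¬C, ∀r.(A ⊓ C), …} — b ∉ (∀r.A ⊓ ¬D) possible
2. Hence b : (∀r.A ⊓ ¬D): not entailed.

No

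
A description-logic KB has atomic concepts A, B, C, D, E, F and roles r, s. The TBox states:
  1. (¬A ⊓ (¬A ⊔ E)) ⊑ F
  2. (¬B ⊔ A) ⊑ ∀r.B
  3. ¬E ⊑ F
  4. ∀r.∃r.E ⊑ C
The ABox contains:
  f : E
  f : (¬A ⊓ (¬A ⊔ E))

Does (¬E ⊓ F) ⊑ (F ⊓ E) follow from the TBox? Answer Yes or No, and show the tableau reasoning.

1. (¬E ⊓ F) ⊑ (F ⊓ E)  ⇔  ((¬E ⊓ F) ⊓ (¬F ⊔ ¬E)) unsat w.r.t. T
   open: L(x₀) ⊇ {B, F, ¬A, ¬E, ∃r.∀r.¬E} (+ ∃-successors)
2. Hence (¬E ⊓ F) ⊑ (F ⊓ E): not entailed.

No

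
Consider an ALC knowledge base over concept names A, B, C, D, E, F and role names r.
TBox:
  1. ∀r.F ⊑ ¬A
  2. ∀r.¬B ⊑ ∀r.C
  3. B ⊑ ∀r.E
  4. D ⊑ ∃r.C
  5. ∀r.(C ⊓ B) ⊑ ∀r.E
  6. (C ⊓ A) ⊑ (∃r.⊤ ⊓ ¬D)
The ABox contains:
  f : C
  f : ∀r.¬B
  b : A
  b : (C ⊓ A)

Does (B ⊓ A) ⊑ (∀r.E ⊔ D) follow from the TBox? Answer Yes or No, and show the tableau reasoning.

Yes

1. (B ⊓ A) ⊑ (∀r.E ⊔ D)  ⇔  ((B ⊓ A) ⊓ (∃r.¬E ⊓ ¬D)) unsat w.r.t. T
   all branches close; clash {A, ¬A} at x₀
2. Hence (B ⊓ A) ⊑ (∀r.E ⊔ D): entailed.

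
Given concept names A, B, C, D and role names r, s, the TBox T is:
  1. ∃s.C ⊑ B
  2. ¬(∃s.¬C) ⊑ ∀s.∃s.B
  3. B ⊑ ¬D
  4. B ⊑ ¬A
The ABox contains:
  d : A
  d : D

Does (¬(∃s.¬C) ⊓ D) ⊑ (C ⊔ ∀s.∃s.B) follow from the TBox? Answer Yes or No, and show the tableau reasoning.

Yes

1. (¬(∃s.¬C) ⊓ D) ⊑ (C ⊔ ∀s.∃s.B)  ⇔  ((∀s.C ⊓ D) ⊓ (¬C ⊓ ∃s.∀s.¬B)) unsat w.r.t. T
   all branches close; clash {D, ¬D} at x₀
2. Hence (¬(∃s.¬C) ⊓ D) ⊑ (C ⊔ ∀s.∃s.B): entailed.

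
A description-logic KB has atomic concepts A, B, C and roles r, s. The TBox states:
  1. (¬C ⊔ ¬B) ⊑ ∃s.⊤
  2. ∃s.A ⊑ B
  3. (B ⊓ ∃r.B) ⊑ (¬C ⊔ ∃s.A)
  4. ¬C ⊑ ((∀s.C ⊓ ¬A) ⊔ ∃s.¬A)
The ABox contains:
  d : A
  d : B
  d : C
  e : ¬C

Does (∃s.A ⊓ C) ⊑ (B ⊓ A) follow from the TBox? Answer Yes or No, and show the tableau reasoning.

1. (∃s.A ⊓ C) ⊑ (B ⊓ A)  ⇔  ((∃s.A ⊓ C) ⊓ (¬B ⊔ ¬A)) unsat w.r.t. T
   apply at x₀: ∃s.A⊑B
   open: L(x₀) ⊇ {B, C, ¬A, ∀r.¬B, ∃s.A} (+ ∃-successors)
2. Hence (∃s.A ⊓ C) ⊑ (B ⊓ A): not entailed.

No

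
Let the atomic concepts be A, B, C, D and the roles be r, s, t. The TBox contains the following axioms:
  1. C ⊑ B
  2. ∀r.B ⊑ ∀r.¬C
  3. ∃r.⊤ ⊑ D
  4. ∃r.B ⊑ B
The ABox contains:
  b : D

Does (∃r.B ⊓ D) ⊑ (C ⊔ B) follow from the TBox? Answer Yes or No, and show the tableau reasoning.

1. (∃r.B ⊓ D) ⊑ (C ⊔ B)  ⇔  ((∃r.B ⊓ D) ⊓ (¬C ⊓ ¬B)) unsat w.r.t. T
   all branches close; clash {B, ¬B} at x₀
2. Hence (∃r.B ⊓ D) ⊑ (C ⊔ B): entailed.

Yes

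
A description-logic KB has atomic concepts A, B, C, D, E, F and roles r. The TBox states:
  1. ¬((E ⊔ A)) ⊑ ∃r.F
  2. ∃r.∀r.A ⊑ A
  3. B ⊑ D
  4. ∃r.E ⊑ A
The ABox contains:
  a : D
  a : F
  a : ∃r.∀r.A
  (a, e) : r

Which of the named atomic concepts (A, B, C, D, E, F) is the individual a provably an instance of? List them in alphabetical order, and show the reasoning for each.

1. a : A?  L(a) = {D, F, ∃r.∀r.A} ∪ {¬A}
   clash {A, ¬A} at a — a ∈ A
2. a : B?  L(a) = {D, F, ∃r.∀r.A} ∪ {¬B}
   apply at a: ∃r.∀r.A⊑A
   open: L(a) ⊇ {A, D, E, F, ¬B, …} (+ ∃-successors) — a ∉ B possible
3. a : C?  L(a) = {D, F, ∃r.∀r.A} ∪ {¬C}
   apply at a: ∃r.∀r.A⊑A
   open: L(a) ⊇ {A, D, E, F, ¬C, …} (+ ∃-successors) — a ∉ C possible
4. a : D?  L(a) = {D, F, ∃r.∀r.A} ∪ {¬D}
   clash {D, ¬D} at a — a ∈ D
5. a : E?  L(a) = {D, F, ∃r.∀r.A} ∪ {¬E}
   apply at a: ∃r.∀r.A⊑A
   open: L(a) ⊇ {A, D, F, ¬E, ∃r.∀r.A} (+ ∃-successors) — a ∉ E possible
6. a : F?  L(a) = {D, F, ∃r.∀r.A} ∪ {¬F}
   clash {F, ¬F} at a — a ∈ F
7. Entailed for a: {A, D, F}

{A, D, F}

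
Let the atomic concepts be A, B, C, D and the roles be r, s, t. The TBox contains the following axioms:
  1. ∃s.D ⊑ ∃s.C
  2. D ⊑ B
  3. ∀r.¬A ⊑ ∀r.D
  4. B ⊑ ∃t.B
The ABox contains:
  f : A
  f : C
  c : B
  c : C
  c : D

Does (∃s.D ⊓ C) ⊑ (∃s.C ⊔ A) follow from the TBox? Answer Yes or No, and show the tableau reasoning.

1. (∃s.D ⊓ C) ⊑ (∃s.C ⊔ A)  ⇔  ((∃s.D ⊓ C) ⊓ (∀s.¬C ⊓ ¬A)) unsat w.r.t. T
   all branches close; clash {C, ¬C} at an ∃-successor
2. Hence (∃s.D ⊓ C) ⊑ (∃s.C ⊔ A): entailed.

Yes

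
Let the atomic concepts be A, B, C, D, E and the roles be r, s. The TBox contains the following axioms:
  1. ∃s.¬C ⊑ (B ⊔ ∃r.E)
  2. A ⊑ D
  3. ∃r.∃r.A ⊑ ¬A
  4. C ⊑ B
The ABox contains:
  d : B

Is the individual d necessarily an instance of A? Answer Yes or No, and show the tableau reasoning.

1. d : A?  L(d) = {B} ∪ {¬A}
   open: L(d) ⊇ {B, ¬A, ∀s.C} — d ∉ A possible
2. Hence d : A: not entailed.

No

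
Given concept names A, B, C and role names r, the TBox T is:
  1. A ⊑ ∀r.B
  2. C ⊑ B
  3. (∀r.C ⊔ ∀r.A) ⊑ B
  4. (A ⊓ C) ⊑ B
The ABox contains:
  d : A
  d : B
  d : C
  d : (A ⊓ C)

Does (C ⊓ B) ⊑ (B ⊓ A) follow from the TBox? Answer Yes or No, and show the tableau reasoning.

1. (C ⊓ B) ⊑ (B ⊓ A)  ⇔  ((C ⊓ B) ⊓ (¬B ⊔ ¬A)) unsat w.r.t. T
   open: L(x₀) ⊇ {B, C, ¬A}
2. Hence (C ⊓ B) ⊑ (B ⊓ A): not entailed.

No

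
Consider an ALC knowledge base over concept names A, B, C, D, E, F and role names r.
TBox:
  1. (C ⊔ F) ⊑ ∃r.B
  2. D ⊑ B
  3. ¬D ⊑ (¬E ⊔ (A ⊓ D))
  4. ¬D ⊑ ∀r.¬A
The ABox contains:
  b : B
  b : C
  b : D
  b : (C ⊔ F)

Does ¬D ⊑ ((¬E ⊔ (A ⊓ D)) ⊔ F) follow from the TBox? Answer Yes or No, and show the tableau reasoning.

Yes

1. ¬D ⊑ ((¬E ⊔ (A ⊓ D)) ⊔ F)  ⇔  (¬D ⊓ ((E ⊓ (¬A ⊔ ¬D)) ⊓ ¬F)) unsat w.r.t. T
   all branches close; clash {D, ¬D} at x₀
2. Hence ¬D ⊑ ((¬E ⊔ (A ⊓ D)) ⊔ F): entailed.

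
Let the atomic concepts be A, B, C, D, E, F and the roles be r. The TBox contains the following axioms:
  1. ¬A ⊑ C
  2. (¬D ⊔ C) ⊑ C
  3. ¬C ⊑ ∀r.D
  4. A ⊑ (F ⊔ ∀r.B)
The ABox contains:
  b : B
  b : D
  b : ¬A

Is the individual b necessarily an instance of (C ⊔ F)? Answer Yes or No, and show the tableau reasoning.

Yes

1. b : (C ⊔ F)?  L(b) = {B, D, ¬A} ∪ {(¬C ⊓ ¬F)}
   clash {C, ¬C} at b — b ∈ (C ⊔ F)
2. Hence b : (C ⊔ F): entailed.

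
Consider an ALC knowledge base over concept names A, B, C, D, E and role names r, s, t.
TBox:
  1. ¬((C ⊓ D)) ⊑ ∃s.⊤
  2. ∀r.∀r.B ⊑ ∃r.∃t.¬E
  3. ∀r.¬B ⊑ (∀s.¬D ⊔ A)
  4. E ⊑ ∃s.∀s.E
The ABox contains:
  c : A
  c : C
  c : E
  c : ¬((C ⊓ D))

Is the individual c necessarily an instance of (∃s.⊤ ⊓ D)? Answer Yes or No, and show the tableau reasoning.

1. c : (∃s.⊤ ⊓ D)?  L(c) = {A, C, E, ¬((C ⊓ D))} ∪ {(∀s.⊥ ⊔ ¬D)}
   apply at c: ¬((C ⊓ D))⊑∃s.⊤; E⊑∃s.∀s.E
   open: L(c) ⊇ {A, C, E, ¬D, ∃r.B, …} (+ ∃-successors) — c ∉ (∃s.⊤ ⊓ D) possible
2. Hence c : (∃s.⊤ ⊓ D): not entailed.

No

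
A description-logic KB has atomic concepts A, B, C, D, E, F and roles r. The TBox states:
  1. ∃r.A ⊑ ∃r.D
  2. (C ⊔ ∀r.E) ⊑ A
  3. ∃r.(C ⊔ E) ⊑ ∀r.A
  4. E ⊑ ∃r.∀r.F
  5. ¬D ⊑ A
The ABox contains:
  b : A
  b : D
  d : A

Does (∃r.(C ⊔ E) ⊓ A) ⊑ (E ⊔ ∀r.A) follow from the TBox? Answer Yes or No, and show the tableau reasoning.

1. (∃r.(C ⊔ E) ⊓ A) ⊑ (E ⊔ ∀r.A)  ⇔  ((∃r.(C ⊔ E) ⊓ A) ⊓ (¬E ⊓ ∃r.¬A)) unsat w.r.t. T
   all branches close; clash {A, ¬A} at an ∃-successor
2. Hence (∃r.(C ⊔ E) ⊓ A) ⊑ (E ⊔ ∀r.A): entailed.

Yes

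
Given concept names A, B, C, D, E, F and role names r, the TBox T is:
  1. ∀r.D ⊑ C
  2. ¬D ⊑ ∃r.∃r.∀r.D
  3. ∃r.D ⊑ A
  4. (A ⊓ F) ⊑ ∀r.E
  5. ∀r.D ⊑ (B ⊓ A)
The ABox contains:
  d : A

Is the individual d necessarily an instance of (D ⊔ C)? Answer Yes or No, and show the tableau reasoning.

No

1. d : (D ⊔ C)?  L(d) = {A} ∪ {(¬D ⊓ ¬C)}
   apply at d: ¬D⊑∃r.∃r.∀r.D
   open: L(d) ⊇ {A, ¬C, ¬D, ¬F, ∃r.¬D, …} (+ ∃-successors) — d ∉ (D ⊔ C) possible
2. Hence d : (D ⊔ C): not entailed.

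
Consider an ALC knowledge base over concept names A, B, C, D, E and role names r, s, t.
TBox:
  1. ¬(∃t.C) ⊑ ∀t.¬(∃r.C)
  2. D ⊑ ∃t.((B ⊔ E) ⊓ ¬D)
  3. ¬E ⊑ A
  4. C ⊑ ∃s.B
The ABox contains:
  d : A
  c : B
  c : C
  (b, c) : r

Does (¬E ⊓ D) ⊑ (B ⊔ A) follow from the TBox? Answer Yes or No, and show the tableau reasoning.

1. (¬E ⊓ D) ⊑ (B ⊔ A)  ⇔  ((¬E ⊓ D) ⊓ (¬B ⊓ ¬A)) unsat w.r.t. T
   all branches close; clash {A, ¬A} at x₀
2. Hence (¬E ⊓ D) ⊑ (B ⊔ A): entailed.

Yes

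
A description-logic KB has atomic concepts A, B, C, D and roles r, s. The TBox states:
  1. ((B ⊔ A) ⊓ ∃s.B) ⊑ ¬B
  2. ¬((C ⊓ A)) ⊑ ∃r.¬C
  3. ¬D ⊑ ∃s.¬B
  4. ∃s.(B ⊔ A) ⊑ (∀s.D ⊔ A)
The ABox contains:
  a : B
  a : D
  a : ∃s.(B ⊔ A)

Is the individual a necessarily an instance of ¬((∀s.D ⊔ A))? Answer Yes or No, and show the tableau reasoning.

1. a : ¬((∀s.D ⊔ A))?  L(a) = {B, D, ∃s.(B ⊔ A)} ∪ {(∀s.D ⊔ A)}
   open: L(a) ⊇ {A, B, C, D, ∀s.D, …} (+ ∃-successors) — a ∉ ¬((∀s.D ⊔ A)) possible
2. Hence a : ¬((∀s.D ⊔ A)): not entailed.

No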